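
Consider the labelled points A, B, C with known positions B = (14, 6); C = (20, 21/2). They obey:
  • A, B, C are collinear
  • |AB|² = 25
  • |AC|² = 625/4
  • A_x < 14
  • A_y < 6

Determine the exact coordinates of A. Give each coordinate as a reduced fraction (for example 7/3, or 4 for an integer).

A = (10, 3)

1. A_x = 10  [[A, B, C are collinear ⇒ -9/2x+6y+27=0] ∩ [|A−(14, 6)|²=25]]
2. A_y = 3  [[A, B, C are collinear ⇒ -9/2x+6y+27=0] ∩ [|A−(14, 6)|²=25]]
   so A = (10, 3)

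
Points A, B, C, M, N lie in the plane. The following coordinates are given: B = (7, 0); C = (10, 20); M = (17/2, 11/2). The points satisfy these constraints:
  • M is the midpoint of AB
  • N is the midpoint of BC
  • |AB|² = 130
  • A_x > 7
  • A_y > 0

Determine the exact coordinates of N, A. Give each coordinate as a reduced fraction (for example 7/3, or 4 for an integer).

1. A_x = 10  [A = 2·M−B = 2·(17/2, 11/2)−(7, 0)]
2. A_y = 11  [A = 2·M−B = 2·(17/2, 11/2)−(7, 0)]
   so A = (10, 11)
3. N_x = 17/2  [2·N = B+C = (7, 0)+(10, 20)]
4. N_y = 10  [2·N = B+C = (7, 0)+(10, 20)]
   so N = (17/2, 10)

N = (17/2, 10)
A = (10, 11)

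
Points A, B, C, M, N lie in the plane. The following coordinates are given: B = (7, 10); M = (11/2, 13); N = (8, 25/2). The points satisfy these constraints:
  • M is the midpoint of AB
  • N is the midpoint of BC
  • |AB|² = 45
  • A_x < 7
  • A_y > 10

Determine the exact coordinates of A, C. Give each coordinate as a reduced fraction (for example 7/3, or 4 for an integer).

A = (4, 16)
C = (9, 15)

1. A_x = 4  [A = 2·M−B = 2·(11/2, 13)−(7, 10)]
2. A_y = 16  [A = 2·M−B = 2·(11/2, 13)−(7, 10)]
   so A = (4, 16)
3. C_x = 9  [C = 2·N−B = 2·(8, 25/2)−(7, 10)]
4. C_y = 15  [C = 2·N−B = 2·(8, 25/2)−(7, 10)]
   so C = (9, 15)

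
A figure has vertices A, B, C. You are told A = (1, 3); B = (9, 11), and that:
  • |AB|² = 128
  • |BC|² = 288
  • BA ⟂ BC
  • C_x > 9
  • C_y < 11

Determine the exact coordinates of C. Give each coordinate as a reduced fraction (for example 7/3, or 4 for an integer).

C = (21, -1)

1. C_x = 21  [[BA ⟂ BC ⇒ -8x-8y+160=0] ∩ [|C−(9, 11)|²=288]]
2. C_y = -1  [[BA ⟂ BC ⇒ -8x-8y+160=0] ∩ [|C−(9, 11)|²=288]]
   so C = (21, -1)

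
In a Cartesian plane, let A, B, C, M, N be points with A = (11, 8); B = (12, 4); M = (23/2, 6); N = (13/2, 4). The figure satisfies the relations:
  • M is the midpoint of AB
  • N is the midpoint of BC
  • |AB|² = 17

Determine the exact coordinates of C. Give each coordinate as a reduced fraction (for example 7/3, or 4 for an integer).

1. C_x = 1  [C = 2·N−B = 2·(13/2, 4)−(12, 4)]
2. C_y = 4  [C = 2·N−B = 2·(13/2, 4)−(12, 4)]
   so C = (1, 4)

C = (1, 4)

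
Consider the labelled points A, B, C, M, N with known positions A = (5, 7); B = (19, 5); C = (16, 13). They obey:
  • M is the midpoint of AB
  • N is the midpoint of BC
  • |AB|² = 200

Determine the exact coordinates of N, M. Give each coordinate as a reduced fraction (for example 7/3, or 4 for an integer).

1. M_x = 12  [2·M = A+B = (5, 7)+(19, 5)]
2. M_y = 6  [2·M = A+B = (5, 7)+(19, 5)]
   so M = (12, 6)
3. N_x = 35/2  [2·N = B+C = (19, 5)+(16, 13)]
4. N_y = 9  [2·N = B+C = (19, 5)+(16, 13)]
   so N = (35/2, 9)

N = (35/2, 9)
M = (12, 6)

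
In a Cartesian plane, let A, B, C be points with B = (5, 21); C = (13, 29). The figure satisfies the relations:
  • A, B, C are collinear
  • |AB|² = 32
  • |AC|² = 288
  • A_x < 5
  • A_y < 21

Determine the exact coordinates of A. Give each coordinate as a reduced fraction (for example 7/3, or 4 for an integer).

1. A_x = 1  [[A, B, C are collinear ⇒ -8x+8y-128=0] ∩ [|A−(5, 21)|²=32]]
2. A_y = 17  [[A, B, C are collinear ⇒ -8x+8y-128=0] ∩ [|A−(5, 21)|²=32]]
   so A = (1, 17)

A = (1, 17)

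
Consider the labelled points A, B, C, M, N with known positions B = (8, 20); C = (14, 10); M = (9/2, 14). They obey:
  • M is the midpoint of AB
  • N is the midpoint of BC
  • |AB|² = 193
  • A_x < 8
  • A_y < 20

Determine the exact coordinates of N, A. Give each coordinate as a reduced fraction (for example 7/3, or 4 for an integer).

N = (11, 15)
A = (1, 8)

1. A_x = 1  [A = 2·M−B = 2·(9/2, 14)−(8, 20)]
2. A_y = 8  [A = 2·M−B = 2·(9/2, 14)−(8, 20)]
   so A = (1, 8)
3. N_x = 11  [2·N = B+C = (8, 20)+(14, 10)]
4. N_y = 15  [2·N = B+C = (8, 20)+(14, 10)]
   so N = (11, 15)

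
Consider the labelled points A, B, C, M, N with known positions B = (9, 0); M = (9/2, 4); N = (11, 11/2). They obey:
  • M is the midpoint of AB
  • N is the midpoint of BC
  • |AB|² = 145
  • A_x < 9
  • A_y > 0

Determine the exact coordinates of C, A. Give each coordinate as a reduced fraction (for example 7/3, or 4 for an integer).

1. A_x = 0  [A = 2·M−B = 2·(9/2, 4)−(9, 0)]
2. A_y = 8  [A = 2·M−B = 2·(9/2, 4)−(9, 0)]
   so A = (0, 8)
3. C_x = 13  [C = 2·N−B = 2·(11, 11/2)−(9, 0)]
4. C_y = 11  [C = 2·N−B = 2·(11, 11/2)−(9, 0)]
   so C = (13, 11)

C = (13, 11)
A = (0, 8)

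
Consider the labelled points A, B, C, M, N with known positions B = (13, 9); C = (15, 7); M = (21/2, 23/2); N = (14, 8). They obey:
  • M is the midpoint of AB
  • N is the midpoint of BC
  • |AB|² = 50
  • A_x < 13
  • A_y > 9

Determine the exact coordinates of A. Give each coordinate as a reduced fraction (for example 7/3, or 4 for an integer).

1. A_x = 8  [A = 2·M−B = 2·(21/2, 23/2)−(13, 9)]
2. A_y = 14  [A = 2·M−B = 2·(21/2, 23/2)−(13, 9)]
   so A = (8, 14)

A = (8, 14)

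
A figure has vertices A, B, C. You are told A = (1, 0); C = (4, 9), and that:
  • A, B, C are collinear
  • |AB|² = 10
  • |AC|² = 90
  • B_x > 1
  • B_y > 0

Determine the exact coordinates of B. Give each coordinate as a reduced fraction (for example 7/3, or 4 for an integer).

B = (2, 3)

1. B_x = 2  [[A, B, C are collinear ⇒ 9x-3y-9=0] ∩ [|B−(1, 0)|²=10]]
2. B_y = 3  [[A, B, C are collinear ⇒ 9x-3y-9=0] ∩ [|B−(1, 0)|²=10]]
   so B = (2, 3)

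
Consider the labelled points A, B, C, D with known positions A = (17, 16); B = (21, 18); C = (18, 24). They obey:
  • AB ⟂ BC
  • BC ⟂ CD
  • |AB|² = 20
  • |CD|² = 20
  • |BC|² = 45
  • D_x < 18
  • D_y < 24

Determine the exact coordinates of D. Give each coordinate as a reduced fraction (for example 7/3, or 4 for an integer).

1. D_x = 14  [[BC ⟂ CD ⇒ -3x+6y-90=0] ∩ [|D−(18, 24)|²=20]]
2. D_y = 22  [[BC ⟂ CD ⇒ -3x+6y-90=0] ∩ [|D−(18, 24)|²=20]]
   so D = (14, 22)

D = (14, 22)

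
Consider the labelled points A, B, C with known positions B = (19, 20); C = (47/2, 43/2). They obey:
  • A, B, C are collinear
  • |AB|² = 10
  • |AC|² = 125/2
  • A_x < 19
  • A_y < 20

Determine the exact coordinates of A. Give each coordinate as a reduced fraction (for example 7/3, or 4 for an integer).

1. A_x = 16  [[A, B, C are collinear ⇒ -3/2x+9/2y-123/2=0] ∩ [|A−(19, 20)|²=10]]
2. A_y = 19  [[A, B, C are collinear ⇒ -3/2x+9/2y-123/2=0] ∩ [|A−(19, 20)|²=10]]
   so A = (16, 19)

A = (16, 19)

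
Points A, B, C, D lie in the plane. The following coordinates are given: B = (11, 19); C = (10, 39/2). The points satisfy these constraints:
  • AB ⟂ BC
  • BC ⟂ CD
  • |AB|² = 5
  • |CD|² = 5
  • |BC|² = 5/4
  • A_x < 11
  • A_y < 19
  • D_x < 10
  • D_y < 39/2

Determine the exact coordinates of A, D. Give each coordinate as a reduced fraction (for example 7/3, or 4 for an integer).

A = (10, 17)
D = (9, 35/2)

1. A_x = 10  [[AB ⟂ BC ⇒ 1x-1/2y-3/2=0] ∩ [|A−(11, 19)|²=5]]
2. A_y = 17  [[AB ⟂ BC ⇒ 1x-1/2y-3/2=0] ∩ [|A−(11, 19)|²=5]]
   so A = (10, 17)
3. D_x = 9  [[BC ⟂ CD ⇒ -1x+1/2y+1/4=0] ∩ [|D−(10, 39/2)|²=5]]
4. D_y = 35/2  [[BC ⟂ CD ⇒ -1x+1/2y+1/4=0] ∩ [|D−(10, 39/2)|²=5]]
   so D = (9, 35/2)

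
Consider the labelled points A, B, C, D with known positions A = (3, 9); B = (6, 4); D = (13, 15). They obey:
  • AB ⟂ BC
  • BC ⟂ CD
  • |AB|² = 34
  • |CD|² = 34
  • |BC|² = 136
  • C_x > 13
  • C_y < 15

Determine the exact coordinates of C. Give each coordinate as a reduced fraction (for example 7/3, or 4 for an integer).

C = (16, 10)

1. C_x = 16  [[AB ⟂ BC ⇒ 3x-5y+2=0] ∩ [|C−(13, 15)|²=34]]
2. C_y = 10  [[AB ⟂ BC ⇒ 3x-5y+2=0] ∩ [|C−(13, 15)|²=34]]
   so C = (16, 10)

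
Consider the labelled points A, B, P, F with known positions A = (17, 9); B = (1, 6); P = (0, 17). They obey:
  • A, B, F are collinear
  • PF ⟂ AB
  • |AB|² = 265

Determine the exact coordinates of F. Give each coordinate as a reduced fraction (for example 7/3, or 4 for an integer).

F = (537/265, 1641/265)

1. F_x = 537/265  [[A, B, F are collinear ⇒ 3x-16y+93=0] ∩ [PF ⟂ AB ⇒ -16x-3y+51=0]]
2. F_y = 1641/265  [[A, B, F are collinear ⇒ 3x-16y+93=0] ∩ [PF ⟂ AB ⇒ -16x-3y+51=0]]
   so F = (537/265, 1641/265)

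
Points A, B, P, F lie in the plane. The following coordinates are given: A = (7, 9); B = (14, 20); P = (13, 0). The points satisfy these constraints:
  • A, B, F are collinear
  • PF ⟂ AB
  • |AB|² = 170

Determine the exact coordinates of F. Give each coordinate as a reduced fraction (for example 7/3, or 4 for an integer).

1. F_x = 791/170  [[A, B, F are collinear ⇒ -11x+7y+14=0] ∩ [PF ⟂ AB ⇒ 7x+11y-91=0]]
2. F_y = 903/170  [[A, B, F are collinear ⇒ -11x+7y+14=0] ∩ [PF ⟂ AB ⇒ 7x+11y-91=0]]
   so F = (791/170, 903/170)

F = (791/170, 903/170)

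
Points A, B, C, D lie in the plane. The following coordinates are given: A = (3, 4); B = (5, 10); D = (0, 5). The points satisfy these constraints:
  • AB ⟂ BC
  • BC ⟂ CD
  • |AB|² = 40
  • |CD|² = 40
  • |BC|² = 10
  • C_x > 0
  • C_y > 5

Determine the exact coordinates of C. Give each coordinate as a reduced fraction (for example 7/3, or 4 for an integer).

C = (2, 11)

1. C_x = 2  [[AB ⟂ BC ⇒ 2x+6y-70=0] ∩ [|C−(0, 5)|²=40]]
2. C_y = 11  [[AB ⟂ BC ⇒ 2x+6y-70=0] ∩ [|C−(0, 5)|²=40]]
   so C = (2, 11)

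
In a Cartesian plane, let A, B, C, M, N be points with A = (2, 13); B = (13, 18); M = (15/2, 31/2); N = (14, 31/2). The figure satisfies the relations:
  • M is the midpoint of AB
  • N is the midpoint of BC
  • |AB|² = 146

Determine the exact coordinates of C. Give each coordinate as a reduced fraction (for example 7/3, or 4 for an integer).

1. C_x = 15  [C = 2·N−B = 2·(14, 31/2)−(13, 18)]
2. C_y = 13  [C = 2·N−B = 2·(14, 31/2)−(13, 18)]
   so C = (15, 13)

C = (15, 13)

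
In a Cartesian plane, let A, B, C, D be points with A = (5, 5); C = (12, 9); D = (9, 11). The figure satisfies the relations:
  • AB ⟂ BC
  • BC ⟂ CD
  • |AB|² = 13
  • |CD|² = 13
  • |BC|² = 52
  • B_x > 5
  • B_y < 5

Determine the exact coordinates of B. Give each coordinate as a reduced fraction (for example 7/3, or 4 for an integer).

B = (8, 3)

1. B_x = 8  [[BC ⟂ CD ⇒ 3x-2y-18=0] ∩ [|B−(5, 5)|²=13]]
2. B_y = 3  [[BC ⟂ CD ⇒ 3x-2y-18=0] ∩ [|B−(5, 5)|²=13]]
   so B = (8, 3)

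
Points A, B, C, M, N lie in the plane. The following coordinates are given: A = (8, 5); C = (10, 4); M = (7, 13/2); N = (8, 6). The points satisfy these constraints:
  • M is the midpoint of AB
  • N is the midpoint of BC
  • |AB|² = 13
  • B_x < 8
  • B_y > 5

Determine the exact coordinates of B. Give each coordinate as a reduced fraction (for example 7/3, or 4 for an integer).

B = (6, 8)

1. B_x = 6  [B = 2·M−A = 2·(7, 13/2)−(8, 5)]
2. B_y = 8  [B = 2·M−A = 2·(7, 13/2)−(8, 5)]
   so B = (6, 8)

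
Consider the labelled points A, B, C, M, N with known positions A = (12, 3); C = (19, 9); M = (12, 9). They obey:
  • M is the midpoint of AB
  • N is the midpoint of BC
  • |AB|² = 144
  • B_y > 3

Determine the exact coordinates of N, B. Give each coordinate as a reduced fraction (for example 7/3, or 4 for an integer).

1. B_x = 12  [B = 2·M−A = 2·(12, 9)−(12, 3)]
2. B_y = 15  [B = 2·M−A = 2·(12, 9)−(12, 3)]
   so B = (12, 15)
3. N_x = 31/2  [2·N = B+C = (12, 15)+(19, 9)]
4. N_y = 12  [2·N = B+C = (12, 15)+(19, 9)]
   so N = (31/2, 12)

N = (31/2, 12)
B = (12, 15)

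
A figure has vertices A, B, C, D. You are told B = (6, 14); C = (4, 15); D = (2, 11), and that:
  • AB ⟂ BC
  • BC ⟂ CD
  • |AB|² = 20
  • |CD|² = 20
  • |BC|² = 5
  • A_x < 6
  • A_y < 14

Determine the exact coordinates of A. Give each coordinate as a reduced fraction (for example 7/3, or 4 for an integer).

1. A_x = 4  [[AB ⟂ BC ⇒ 2x-1y+2=0] ∩ [|A−(6, 14)|²=20]]
2. A_y = 10  [[AB ⟂ BC ⇒ 2x-1y+2=0] ∩ [|A−(6, 14)|²=20]]
   so A = (4, 10)

A = (4, 10)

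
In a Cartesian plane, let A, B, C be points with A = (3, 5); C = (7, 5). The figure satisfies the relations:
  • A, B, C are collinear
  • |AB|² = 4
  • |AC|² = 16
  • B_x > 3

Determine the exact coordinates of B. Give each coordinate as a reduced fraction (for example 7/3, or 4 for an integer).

B = (5, 5)

1. B_x = 5  [[A, B, C are collinear ⇒ -4y+20=0] ∩ [|B−(3, 5)|²=4]]
2. B_y = 5  [[A, B, C are collinear ⇒ -4y+20=0] ∩ [|B−(3, 5)|²=4]]
   so B = (5, 5)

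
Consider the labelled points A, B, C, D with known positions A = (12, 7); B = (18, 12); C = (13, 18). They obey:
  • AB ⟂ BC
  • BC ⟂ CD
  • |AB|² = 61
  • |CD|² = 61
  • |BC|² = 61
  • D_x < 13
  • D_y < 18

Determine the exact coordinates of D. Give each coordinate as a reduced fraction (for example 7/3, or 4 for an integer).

D = (7, 13)

1. D_x = 7  [[BC ⟂ CD ⇒ -5x+6y-43=0] ∩ [|D−(13, 18)|²=61]]
2. D_y = 13  [[BC ⟂ CD ⇒ -5x+6y-43=0] ∩ [|D−(13, 18)|²=61]]
   so D = (7, 13)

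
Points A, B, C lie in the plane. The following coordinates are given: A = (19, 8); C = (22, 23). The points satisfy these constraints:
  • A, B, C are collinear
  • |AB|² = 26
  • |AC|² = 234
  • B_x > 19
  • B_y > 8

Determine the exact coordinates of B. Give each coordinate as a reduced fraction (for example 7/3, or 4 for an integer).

1. B_x = 20  [[A, B, C are collinear ⇒ 15x-3y-261=0] ∩ [|B−(19, 8)|²=26]]
2. B_y = 13  [[A, B, C are collinear ⇒ 15x-3y-261=0] ∩ [|B−(19, 8)|²=26]]
   so B = (20, 13)

B = (20, 13)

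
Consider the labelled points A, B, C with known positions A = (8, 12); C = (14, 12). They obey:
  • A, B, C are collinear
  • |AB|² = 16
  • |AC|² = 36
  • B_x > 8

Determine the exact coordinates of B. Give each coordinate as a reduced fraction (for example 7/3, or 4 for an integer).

B = (12, 12)

1. B_x = 12  [[A, B, C are collinear ⇒ -6y+72=0] ∩ [|B−(8, 12)|²=16]]
2. B_y = 12  [[A, B, C are collinear ⇒ -6y+72=0] ∩ [|B−(8, 12)|²=16]]
   so B = (12, 12)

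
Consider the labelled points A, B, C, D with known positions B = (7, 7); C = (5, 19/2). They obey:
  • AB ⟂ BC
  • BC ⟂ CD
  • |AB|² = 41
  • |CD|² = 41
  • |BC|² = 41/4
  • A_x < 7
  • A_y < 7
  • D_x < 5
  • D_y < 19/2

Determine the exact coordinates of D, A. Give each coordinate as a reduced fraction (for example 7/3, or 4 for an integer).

1. D_x = 0  [[BC ⟂ CD ⇒ -2x+5/2y-55/4=0] ∩ [|D−(5, 19/2)|²=41]]
2. D_y = 11/2  [[BC ⟂ CD ⇒ -2x+5/2y-55/4=0] ∩ [|D−(5, 19/2)|²=41]]
   so D = (0, 11/2)
3. A_x = 2  [[AB ⟂ BC ⇒ 2x-5/2y+7/2=0] ∩ [|A−(7, 7)|²=41]]
4. A_y = 3  [[AB ⟂ BC ⇒ 2x-5/2y+7/2=0] ∩ [|A−(7, 7)|²=41]]
   so A = (2, 3)

D = (0, 11/2)
A = (2, 3)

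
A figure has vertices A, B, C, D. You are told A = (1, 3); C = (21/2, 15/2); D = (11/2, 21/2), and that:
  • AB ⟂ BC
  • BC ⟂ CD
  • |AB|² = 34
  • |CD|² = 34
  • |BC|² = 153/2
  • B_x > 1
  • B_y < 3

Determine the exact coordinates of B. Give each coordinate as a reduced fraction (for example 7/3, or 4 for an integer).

1. B_x = 6  [[BC ⟂ CD ⇒ 5x-3y-30=0] ∩ [|B−(1, 3)|²=34]]
2. B_y = 0  [[BC ⟂ CD ⇒ 5x-3y-30=0] ∩ [|B−(1, 3)|²=34]]
   so B = (6, 0)

B = (6, 0)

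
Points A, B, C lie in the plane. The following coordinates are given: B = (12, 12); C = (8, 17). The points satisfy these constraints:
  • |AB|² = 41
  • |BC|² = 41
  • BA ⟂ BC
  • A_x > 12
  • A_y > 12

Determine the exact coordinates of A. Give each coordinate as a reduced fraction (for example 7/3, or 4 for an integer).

A = (17, 16)

1. A_x = 17  [[BA ⟂ BC ⇒ -4x+5y-12=0] ∩ [|A−(12, 12)|²=41]]
2. A_y = 16  [[BA ⟂ BC ⇒ -4x+5y-12=0] ∩ [|A−(12, 12)|²=41]]
   so A = (17, 16)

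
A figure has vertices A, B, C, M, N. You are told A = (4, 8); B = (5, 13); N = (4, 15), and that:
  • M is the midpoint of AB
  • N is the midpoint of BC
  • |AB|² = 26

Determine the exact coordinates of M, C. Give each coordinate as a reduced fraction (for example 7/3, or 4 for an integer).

M = (9/2, 21/2)
C = (3, 17)

1. M_x = 9/2  [2·M = A+B = (4, 8)+(5, 13)]
2. M_y = 21/2  [2·M = A+B = (4, 8)+(5, 13)]
   so M = (9/2, 21/2)
3. C_x = 3  [C = 2·N−B = 2·(4, 15)−(5, 13)]
4. C_y = 17  [C = 2·N−B = 2·(4, 15)−(5, 13)]
   so C = (3, 17)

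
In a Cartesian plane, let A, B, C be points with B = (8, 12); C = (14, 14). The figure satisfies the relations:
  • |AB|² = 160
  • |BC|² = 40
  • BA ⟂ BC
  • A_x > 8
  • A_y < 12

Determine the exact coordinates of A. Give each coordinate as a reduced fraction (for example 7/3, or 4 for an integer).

1. A_x = 12  [[BA ⟂ BC ⇒ 6x+2y-72=0] ∩ [|A−(8, 12)|²=160]]
2. A_y = 0  [[BA ⟂ BC ⇒ 6x+2y-72=0] ∩ [|A−(8, 12)|²=160]]
   so A = (12, 0)

A = (12, 0)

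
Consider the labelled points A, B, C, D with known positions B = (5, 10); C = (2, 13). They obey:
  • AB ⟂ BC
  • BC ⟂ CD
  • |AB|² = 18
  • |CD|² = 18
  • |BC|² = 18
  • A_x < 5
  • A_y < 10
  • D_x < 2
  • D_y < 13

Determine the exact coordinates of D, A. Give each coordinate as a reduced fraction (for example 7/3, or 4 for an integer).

D = (-1, 10)
A = (2, 7)

1. D_x = -1  [[BC ⟂ CD ⇒ -3x+3y-33=0] ∩ [|D−(2, 13)|²=18]]
2. D_y = 10  [[BC ⟂ CD ⇒ -3x+3y-33=0] ∩ [|D−(2, 13)|²=18]]
   so D = (-1, 10)
3. A_x = 2  [[AB ⟂ BC ⇒ 3x-3y+15=0] ∩ [|A−(5, 10)|²=18]]
4. A_y = 7  [[AB ⟂ BC ⇒ 3x-3y+15=0] ∩ [|A−(5, 10)|²=18]]
   so A = (2, 7)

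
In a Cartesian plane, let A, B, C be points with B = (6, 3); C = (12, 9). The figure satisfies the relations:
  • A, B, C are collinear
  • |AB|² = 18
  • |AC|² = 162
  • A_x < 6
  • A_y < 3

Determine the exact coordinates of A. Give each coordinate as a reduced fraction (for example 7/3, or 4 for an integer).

A = (3, 0)

1. A_x = 3  [[A, B, C are collinear ⇒ -6x+6y+18=0] ∩ [|A−(6, 3)|²=18]]
2. A_y = 0  [[A, B, C are collinear ⇒ -6x+6y+18=0] ∩ [|A−(6, 3)|²=18]]
   so A = (3, 0)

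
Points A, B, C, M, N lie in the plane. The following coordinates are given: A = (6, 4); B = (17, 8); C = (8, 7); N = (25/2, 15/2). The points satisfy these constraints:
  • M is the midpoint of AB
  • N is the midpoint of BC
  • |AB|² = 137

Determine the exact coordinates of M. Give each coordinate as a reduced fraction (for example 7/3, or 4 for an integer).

M = (23/2, 6)

1. M_x = 23/2  [2·M = A+B = (6, 4)+(17, 8)]
2. M_y = 6  [2·M = A+B = (6, 4)+(17, 8)]
   so M = (23/2, 6)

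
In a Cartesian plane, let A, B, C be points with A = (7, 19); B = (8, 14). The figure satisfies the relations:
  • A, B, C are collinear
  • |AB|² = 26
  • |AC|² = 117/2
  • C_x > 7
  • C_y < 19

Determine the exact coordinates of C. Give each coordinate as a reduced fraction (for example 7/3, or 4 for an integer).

1. C_x = 17/2  [[A, B, C are collinear ⇒ 5x+1y-54=0] ∩ [|C−(7, 19)|²=117/2]]
2. C_y = 23/2  [[A, B, C are collinear ⇒ 5x+1y-54=0] ∩ [|C−(7, 19)|²=117/2]]
   so C = (17/2, 23/2)

C = (17/2, 23/2)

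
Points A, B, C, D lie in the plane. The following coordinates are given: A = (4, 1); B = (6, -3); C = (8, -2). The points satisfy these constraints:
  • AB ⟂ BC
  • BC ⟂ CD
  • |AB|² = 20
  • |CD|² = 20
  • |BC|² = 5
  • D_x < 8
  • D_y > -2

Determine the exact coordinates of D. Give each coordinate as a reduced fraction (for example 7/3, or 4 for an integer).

1. D_x = 6  [[BC ⟂ CD ⇒ 2x+1y-14=0] ∩ [|D−(8, -2)|²=20]]
2. D_y = 2  [[BC ⟂ CD ⇒ 2x+1y-14=0] ∩ [|D−(8, -2)|²=20]]
   so D = (6, 2)

D = (6, 2)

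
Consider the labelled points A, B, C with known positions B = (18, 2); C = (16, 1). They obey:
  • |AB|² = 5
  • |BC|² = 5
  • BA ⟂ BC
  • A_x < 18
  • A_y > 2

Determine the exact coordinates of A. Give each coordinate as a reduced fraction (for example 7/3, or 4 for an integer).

A = (17, 4)

1. A_x = 17  [[BA ⟂ BC ⇒ -2x-1y+38=0] ∩ [|A−(18, 2)|²=5]]
2. A_y = 4  [[BA ⟂ BC ⇒ -2x-1y+38=0] ∩ [|A−(18, 2)|²=5]]
   so A = (17, 4)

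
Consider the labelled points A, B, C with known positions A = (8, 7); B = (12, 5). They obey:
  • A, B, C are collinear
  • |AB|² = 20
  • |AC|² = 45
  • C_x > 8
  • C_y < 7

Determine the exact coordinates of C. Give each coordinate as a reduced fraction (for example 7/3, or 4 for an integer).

C = (14, 4)

1. C_x = 14  [[A, B, C are collinear ⇒ 2x+4y-44=0] ∩ [|C−(8, 7)|²=45]]
2. C_y = 4  [[A, B, C are collinear ⇒ 2x+4y-44=0] ∩ [|C−(8, 7)|²=45]]
   so C = (14, 4)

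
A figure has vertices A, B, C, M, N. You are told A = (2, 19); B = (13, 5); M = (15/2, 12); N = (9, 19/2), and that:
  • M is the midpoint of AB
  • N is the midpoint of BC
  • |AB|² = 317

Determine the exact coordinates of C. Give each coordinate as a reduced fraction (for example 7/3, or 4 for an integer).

C = (5, 14)

1. C_x = 5  [C = 2·N−B = 2·(9, 19/2)−(13, 5)]
2. C_y = 14  [C = 2·N−B = 2·(9, 19/2)−(13, 5)]
   so C = (5, 14)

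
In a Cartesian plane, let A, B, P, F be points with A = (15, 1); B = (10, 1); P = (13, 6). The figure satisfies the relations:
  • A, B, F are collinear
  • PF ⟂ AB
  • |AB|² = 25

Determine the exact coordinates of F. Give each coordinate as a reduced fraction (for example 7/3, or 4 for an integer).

F = (13, 1)

1. F_x = 13  [[A, B, F are collinear ⇒ -5y+5=0] ∩ [PF ⟂ AB ⇒ -5x+65=0]]
2. F_y = 1  [[A, B, F are collinear ⇒ -5y+5=0] ∩ [PF ⟂ AB ⇒ -5x+65=0]]
   so F = (13, 1)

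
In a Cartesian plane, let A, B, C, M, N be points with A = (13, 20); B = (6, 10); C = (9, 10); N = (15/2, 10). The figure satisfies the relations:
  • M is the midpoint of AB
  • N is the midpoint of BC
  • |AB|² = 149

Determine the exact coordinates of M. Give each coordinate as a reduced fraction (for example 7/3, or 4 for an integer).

1. M_x = 19/2  [2·M = A+B = (13, 20)+(6, 10)]
2. M_y = 15  [2·M = A+B = (13, 20)+(6, 10)]
   so M = (19/2, 15)

M = (19/2, 15)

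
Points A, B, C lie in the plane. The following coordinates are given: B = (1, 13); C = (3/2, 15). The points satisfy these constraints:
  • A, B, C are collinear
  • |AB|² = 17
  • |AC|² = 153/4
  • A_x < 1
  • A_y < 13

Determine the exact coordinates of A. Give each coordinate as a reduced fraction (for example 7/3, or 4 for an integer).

A = (0, 9)

1. A_x = 0  [[A, B, C are collinear ⇒ -2x+1/2y-9/2=0] ∩ [|A−(1, 13)|²=17]]
2. A_y = 9  [[A, B, C are collinear ⇒ -2x+1/2y-9/2=0] ∩ [|A−(1, 13)|²=17]]
   so A = (0, 9)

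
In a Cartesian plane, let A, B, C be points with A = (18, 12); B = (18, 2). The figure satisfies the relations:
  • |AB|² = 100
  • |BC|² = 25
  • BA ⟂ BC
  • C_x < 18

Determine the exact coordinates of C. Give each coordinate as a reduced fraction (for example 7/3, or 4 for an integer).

1. C_x = 13  [[BA ⟂ BC ⇒ 10y-20=0] ∩ [|C−(18, 2)|²=25]]
2. C_y = 2  [[BA ⟂ BC ⇒ 10y-20=0] ∩ [|C−(18, 2)|²=25]]
   so C = (13, 2)

C = (13, 2)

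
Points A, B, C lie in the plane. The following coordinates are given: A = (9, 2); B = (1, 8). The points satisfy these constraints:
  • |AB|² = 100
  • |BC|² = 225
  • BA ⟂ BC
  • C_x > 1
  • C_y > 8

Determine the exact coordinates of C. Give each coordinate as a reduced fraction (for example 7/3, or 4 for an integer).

1. C_x = 10  [[BA ⟂ BC ⇒ 8x-6y+40=0] ∩ [|C−(1, 8)|²=225]]
2. C_y = 20  [[BA ⟂ BC ⇒ 8x-6y+40=0] ∩ [|C−(1, 8)|²=225]]
   so C = (10, 20)

C = (10, 20)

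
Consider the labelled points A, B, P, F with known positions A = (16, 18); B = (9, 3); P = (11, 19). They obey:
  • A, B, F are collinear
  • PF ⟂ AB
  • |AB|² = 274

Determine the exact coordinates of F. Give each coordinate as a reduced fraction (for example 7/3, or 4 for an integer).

F = (2122/137, 2316/137)

1. F_x = 2122/137  [[A, B, F are collinear ⇒ 15x-7y-114=0] ∩ [PF ⟂ AB ⇒ -7x-15y+362=0]]
2. F_y = 2316/137  [[A, B, F are collinear ⇒ 15x-7y-114=0] ∩ [PF ⟂ AB ⇒ -7x-15y+362=0]]
   so F = (2122/137, 2316/137)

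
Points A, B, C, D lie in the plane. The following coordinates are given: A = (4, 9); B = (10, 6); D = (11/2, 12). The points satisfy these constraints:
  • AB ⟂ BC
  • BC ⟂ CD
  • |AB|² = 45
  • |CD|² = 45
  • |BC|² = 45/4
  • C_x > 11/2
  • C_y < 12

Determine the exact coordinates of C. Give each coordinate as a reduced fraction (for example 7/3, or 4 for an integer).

C = (23/2, 9)

1. C_x = 23/2  [[AB ⟂ BC ⇒ 6x-3y-42=0] ∩ [|C−(11/2, 12)|²=45]]
2. C_y = 9  [[AB ⟂ BC ⇒ 6x-3y-42=0] ∩ [|C−(11/2, 12)|²=45]]
   so C = (23/2, 9)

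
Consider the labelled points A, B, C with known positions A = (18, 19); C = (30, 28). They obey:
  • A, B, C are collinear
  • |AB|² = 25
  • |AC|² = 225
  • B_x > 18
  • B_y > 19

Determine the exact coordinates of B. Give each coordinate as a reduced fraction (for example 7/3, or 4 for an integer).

1. B_x = 22  [[A, B, C are collinear ⇒ 9x-12y+66=0] ∩ [|B−(18, 19)|²=25]]
2. B_y = 22  [[A, B, C are collinear ⇒ 9x-12y+66=0] ∩ [|B−(18, 19)|²=25]]
   so B = (22, 22)

B = (22, 22)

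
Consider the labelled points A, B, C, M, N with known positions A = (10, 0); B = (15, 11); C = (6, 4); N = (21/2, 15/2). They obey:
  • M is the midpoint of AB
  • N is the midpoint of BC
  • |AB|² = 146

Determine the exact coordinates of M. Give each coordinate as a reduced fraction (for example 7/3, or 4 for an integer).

1. M_x = 25/2  [2·M = A+B = (10, 0)+(15, 11)]
2. M_y = 11/2  [2·M = A+B = (10, 0)+(15, 11)]
   so M = (25/2, 11/2)

M = (25/2, 11/2)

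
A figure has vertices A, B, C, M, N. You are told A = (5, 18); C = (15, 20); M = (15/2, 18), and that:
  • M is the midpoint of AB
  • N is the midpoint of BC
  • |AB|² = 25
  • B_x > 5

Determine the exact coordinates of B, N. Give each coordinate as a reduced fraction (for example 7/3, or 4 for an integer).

B = (10, 18)
N = (25/2, 19)

1. B_x = 10  [B = 2·M−A = 2·(15/2, 18)−(5, 18)]
2. B_y = 18  [B = 2·M−A = 2·(15/2, 18)−(5, 18)]
   so B = (10, 18)
3. N_x = 25/2  [2·N = B+C = (10, 18)+(15, 20)]
4. N_y = 19  [2·N = B+C = (10, 18)+(15, 20)]
   so N = (25/2, 19)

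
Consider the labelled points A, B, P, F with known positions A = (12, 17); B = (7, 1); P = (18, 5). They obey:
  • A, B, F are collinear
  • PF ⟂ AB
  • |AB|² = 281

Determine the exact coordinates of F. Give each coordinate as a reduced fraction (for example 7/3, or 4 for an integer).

1. F_x = 2562/281  [[A, B, F are collinear ⇒ 16x-5y-107=0] ∩ [PF ⟂ AB ⇒ -5x-16y+170=0]]
2. F_y = 2185/281  [[A, B, F are collinear ⇒ 16x-5y-107=0] ∩ [PF ⟂ AB ⇒ -5x-16y+170=0]]
   so F = (2562/281, 2185/281)

F = (2562/281, 2185/281)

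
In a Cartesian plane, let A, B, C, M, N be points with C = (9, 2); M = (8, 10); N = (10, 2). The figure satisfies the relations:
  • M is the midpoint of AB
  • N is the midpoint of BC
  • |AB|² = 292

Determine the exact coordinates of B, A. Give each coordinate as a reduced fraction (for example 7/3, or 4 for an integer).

1. B_x = 11  [B = 2·N−C = 2·(10, 2)−(9, 2)]
2. B_y = 2  [B = 2·N−C = 2·(10, 2)−(9, 2)]
   so B = (11, 2)
3. A_x = 5  [A = 2·M−B = 2·(8, 10)−(11, 2)]
4. A_y = 18  [A = 2·M−B = 2·(8, 10)−(11, 2)]
   so A = (5, 18)

B = (11, 2)
A = (5, 18)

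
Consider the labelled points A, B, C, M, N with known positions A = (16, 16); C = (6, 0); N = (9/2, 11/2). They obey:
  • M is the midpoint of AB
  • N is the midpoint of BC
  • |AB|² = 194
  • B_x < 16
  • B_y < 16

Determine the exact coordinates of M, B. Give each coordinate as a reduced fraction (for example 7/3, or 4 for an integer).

1. B_x = 3  [B = 2·N−C = 2·(9/2, 11/2)−(6, 0)]
2. B_y = 11  [B = 2·N−C = 2·(9/2, 11/2)−(6, 0)]
   so B = (3, 11)
3. M_x = 19/2  [2·M = A+B = (16, 16)+(3, 11)]
4. M_y = 27/2  [2·M = A+B = (16, 16)+(3, 11)]
   so M = (19/2, 27/2)

M = (19/2, 27/2)
B = (3, 11)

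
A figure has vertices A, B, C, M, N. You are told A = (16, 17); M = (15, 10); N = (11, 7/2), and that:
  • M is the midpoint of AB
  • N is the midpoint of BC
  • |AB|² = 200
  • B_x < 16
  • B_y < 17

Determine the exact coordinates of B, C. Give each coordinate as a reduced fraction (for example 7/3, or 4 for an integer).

1. B_x = 14  [B = 2·M−A = 2·(15, 10)−(16, 17)]
2. B_y = 3  [B = 2·M−A = 2·(15, 10)−(16, 17)]
   so B = (14, 3)
3. C_x = 8  [C = 2·N−B = 2·(11, 7/2)−(14, 3)]
4. C_y = 4  [C = 2·N−B = 2·(11, 7/2)−(14, 3)]
   so C = (8, 4)

B = (14, 3)
C = (8, 4)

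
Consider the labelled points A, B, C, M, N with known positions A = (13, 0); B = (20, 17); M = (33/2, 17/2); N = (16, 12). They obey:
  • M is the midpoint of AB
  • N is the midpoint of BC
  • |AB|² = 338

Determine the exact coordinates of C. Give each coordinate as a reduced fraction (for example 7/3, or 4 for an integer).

C = (12, 7)

1. C_x = 12  [C = 2·N−B = 2·(16, 12)−(20, 17)]
2. C_y = 7  [C = 2·N−B = 2·(16, 12)−(20, 17)]
   so C = (12, 7)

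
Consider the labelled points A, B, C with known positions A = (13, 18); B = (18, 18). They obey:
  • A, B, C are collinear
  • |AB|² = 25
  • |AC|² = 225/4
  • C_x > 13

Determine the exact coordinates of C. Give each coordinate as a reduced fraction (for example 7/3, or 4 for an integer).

1. C_x = 41/2  [[A, B, C are collinear ⇒ 5y-90=0] ∩ [|C−(13, 18)|²=225/4]]
2. C_y = 18  [[A, B, C are collinear ⇒ 5y-90=0] ∩ [|C−(13, 18)|²=225/4]]
   so C = (41/2, 18)

C = (41/2, 18)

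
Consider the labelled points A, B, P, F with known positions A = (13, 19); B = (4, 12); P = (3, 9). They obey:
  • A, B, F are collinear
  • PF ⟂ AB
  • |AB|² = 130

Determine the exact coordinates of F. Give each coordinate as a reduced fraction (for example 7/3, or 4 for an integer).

F = (25/13, 135/13)

1. F_x = 25/13  [[A, B, F are collinear ⇒ 7x-9y+80=0] ∩ [PF ⟂ AB ⇒ -9x-7y+90=0]]
2. F_y = 135/13  [[A, B, F are collinear ⇒ 7x-9y+80=0] ∩ [PF ⟂ AB ⇒ -9x-7y+90=0]]
   so F = (25/13, 135/13)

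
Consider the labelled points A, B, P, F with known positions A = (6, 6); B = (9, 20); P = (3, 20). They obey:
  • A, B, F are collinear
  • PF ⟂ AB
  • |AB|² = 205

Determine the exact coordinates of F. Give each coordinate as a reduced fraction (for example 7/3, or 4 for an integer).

F = (1791/205, 3848/205)

1. F_x = 1791/205  [[A, B, F are collinear ⇒ -14x+3y+66=0] ∩ [PF ⟂ AB ⇒ 3x+14y-289=0]]
2. F_y = 3848/205  [[A, B, F are collinear ⇒ -14x+3y+66=0] ∩ [PF ⟂ AB ⇒ 3x+14y-289=0]]
   so F = (1791/205, 3848/205)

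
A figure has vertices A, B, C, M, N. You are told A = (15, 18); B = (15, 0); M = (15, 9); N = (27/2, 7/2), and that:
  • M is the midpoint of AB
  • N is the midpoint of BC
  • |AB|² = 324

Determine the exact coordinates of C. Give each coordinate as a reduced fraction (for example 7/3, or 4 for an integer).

C = (12, 7)

1. C_x = 12  [C = 2·N−B = 2·(27/2, 7/2)−(15, 0)]
2. C_y = 7  [C = 2·N−B = 2·(27/2, 7/2)−(15, 0)]
   so C = (12, 7)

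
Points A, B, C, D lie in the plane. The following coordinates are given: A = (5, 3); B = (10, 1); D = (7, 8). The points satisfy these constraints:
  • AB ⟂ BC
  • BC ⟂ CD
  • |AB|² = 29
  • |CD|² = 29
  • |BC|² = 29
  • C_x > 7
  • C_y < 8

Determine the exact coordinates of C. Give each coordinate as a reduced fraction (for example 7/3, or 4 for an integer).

C = (12, 6)

1. C_x = 12  [[AB ⟂ BC ⇒ 5x-2y-48=0] ∩ [|C−(7, 8)|²=29]]
2. C_y = 6  [[AB ⟂ BC ⇒ 5x-2y-48=0] ∩ [|C−(7, 8)|²=29]]
   so C = (12, 6)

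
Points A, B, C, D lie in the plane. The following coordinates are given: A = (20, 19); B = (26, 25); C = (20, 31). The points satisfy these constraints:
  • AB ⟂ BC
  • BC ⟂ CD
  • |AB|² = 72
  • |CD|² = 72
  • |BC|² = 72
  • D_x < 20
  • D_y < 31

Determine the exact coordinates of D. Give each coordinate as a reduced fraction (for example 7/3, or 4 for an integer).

1. D_x = 14  [[BC ⟂ CD ⇒ -6x+6y-66=0] ∩ [|D−(20, 31)|²=72]]
2. D_y = 25  [[BC ⟂ CD ⇒ -6x+6y-66=0] ∩ [|D−(20, 31)|²=72]]
   so D = (14, 25)

D = (14, 25)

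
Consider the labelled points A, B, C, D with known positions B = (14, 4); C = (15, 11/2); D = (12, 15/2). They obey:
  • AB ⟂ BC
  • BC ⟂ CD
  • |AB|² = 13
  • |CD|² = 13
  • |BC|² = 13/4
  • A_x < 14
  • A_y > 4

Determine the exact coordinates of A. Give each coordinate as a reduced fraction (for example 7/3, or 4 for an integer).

A = (11, 6)

1. A_x = 11  [[AB ⟂ BC ⇒ -1x-3/2y+20=0] ∩ [|A−(14, 4)|²=13]]
2. A_y = 6  [[AB ⟂ BC ⇒ -1x-3/2y+20=0] ∩ [|A−(14, 4)|²=13]]
   so A = (11, 6)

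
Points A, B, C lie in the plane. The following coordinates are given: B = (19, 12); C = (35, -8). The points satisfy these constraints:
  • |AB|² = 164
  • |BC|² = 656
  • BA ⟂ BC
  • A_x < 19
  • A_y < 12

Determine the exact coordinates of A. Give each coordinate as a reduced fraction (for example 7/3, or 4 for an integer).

A = (9, 4)

1. A_x = 9  [[BA ⟂ BC ⇒ 16x-20y-64=0] ∩ [|A−(19, 12)|²=164]]
2. A_y = 4  [[BA ⟂ BC ⇒ 16x-20y-64=0] ∩ [|A−(19, 12)|²=164]]
   so A = (9, 4)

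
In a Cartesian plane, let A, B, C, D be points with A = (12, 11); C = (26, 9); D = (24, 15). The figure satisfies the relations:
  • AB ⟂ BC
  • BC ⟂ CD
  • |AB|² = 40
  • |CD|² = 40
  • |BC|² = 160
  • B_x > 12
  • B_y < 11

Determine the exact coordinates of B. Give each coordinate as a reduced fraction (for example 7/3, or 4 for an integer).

B = (14, 5)

1. B_x = 14  [[BC ⟂ CD ⇒ 2x-6y+2=0] ∩ [|B−(12, 11)|²=40]]
2. B_y = 5  [[BC ⟂ CD ⇒ 2x-6y+2=0] ∩ [|B−(12, 11)|²=40]]
   so B = (14, 5)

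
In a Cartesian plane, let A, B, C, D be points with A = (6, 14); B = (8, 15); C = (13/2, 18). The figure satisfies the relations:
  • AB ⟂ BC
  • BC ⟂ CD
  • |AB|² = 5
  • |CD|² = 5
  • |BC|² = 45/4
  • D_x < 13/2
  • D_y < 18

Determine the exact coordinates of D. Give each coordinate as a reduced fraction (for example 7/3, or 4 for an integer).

D = (9/2, 17)

1. D_x = 9/2  [[BC ⟂ CD ⇒ -3/2x+3y-177/4=0] ∩ [|D−(13/2, 18)|²=5]]
2. D_y = 17  [[BC ⟂ CD ⇒ -3/2x+3y-177/4=0] ∩ [|D−(13/2, 18)|²=5]]
   so D = (9/2, 17)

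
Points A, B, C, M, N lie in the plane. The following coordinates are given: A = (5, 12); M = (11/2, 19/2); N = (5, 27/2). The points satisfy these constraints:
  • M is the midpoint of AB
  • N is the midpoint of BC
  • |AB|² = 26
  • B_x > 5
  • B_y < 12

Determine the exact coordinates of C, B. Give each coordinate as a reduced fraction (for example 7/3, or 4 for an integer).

1. B_x = 6  [B = 2·M−A = 2·(11/2, 19/2)−(5, 12)]
2. B_y = 7  [B = 2·M−A = 2·(11/2, 19/2)−(5, 12)]
   so B = (6, 7)
3. C_x = 4  [C = 2·N−B = 2·(5, 27/2)−(6, 7)]
4. C_y = 20  [C = 2·N−B = 2·(5, 27/2)−(6, 7)]
   so C = (4, 20)

C = (4, 20)
B = (6, 7)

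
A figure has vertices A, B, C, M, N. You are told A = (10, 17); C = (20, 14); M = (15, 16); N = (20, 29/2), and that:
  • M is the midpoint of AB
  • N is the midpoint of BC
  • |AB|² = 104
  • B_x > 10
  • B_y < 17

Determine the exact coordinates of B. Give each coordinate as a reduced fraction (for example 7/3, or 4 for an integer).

B = (20, 15)

1. B_x = 20  [B = 2·M−A = 2·(15, 16)−(10, 17)]
2. B_y = 15  [B = 2·M−A = 2·(15, 16)−(10, 17)]
   so B = (20, 15)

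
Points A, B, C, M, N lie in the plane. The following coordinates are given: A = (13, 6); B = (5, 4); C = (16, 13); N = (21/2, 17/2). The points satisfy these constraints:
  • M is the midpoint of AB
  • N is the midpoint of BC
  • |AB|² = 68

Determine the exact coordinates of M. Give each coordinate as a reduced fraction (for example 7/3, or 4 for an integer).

1. M_x = 9  [2·M = A+B = (13, 6)+(5, 4)]
2. M_y = 5  [2·M = A+B = (13, 6)+(5, 4)]
   so M = (9, 5)

M = (9, 5)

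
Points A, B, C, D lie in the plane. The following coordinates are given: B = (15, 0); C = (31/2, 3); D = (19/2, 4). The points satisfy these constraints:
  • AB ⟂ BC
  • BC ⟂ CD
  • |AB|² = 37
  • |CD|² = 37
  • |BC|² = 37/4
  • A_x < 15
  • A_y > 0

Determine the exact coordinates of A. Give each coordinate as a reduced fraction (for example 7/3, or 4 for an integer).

A = (9, 1)

1. A_x = 9  [[AB ⟂ BC ⇒ -1/2x-3y+15/2=0] ∩ [|A−(15, 0)|²=37]]
2. A_y = 1  [[AB ⟂ BC ⇒ -1/2x-3y+15/2=0] ∩ [|A−(15, 0)|²=37]]
   so A = (9, 1)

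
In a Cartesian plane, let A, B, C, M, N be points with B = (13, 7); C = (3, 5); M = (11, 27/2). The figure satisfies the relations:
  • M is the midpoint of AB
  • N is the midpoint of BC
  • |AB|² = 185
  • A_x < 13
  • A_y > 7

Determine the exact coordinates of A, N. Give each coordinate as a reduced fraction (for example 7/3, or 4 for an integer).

1. A_x = 9  [A = 2·M−B = 2·(11, 27/2)−(13, 7)]
2. A_y = 20  [A = 2·M−B = 2·(11, 27/2)−(13, 7)]
   so A = (9, 20)
3. N_x = 8  [2·N = B+C = (13, 7)+(3, 5)]
4. N_y = 6  [2·N = B+C = (13, 7)+(3, 5)]
   so N = (8, 6)

A = (9, 20)
N = (8, 6)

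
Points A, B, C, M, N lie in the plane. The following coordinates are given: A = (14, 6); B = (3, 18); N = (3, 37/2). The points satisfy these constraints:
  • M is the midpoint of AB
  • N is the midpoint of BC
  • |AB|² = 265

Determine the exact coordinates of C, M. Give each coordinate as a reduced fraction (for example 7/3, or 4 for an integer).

C = (3, 19)
M = (17/2, 12)

1. M_x = 17/2  [2·M = A+B = (14, 6)+(3, 18)]
2. M_y = 12  [2·M = A+B = (14, 6)+(3, 18)]
   so M = (17/2, 12)
3. C_x = 3  [C = 2·N−B = 2·(3, 37/2)−(3, 18)]
4. C_y = 19  [C = 2·N−B = 2·(3, 37/2)−(3, 18)]
   so C = (3, 19)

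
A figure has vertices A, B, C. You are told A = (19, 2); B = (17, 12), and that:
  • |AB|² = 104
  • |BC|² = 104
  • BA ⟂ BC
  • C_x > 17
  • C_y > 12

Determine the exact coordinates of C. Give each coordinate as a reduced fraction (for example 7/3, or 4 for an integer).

1. C_x = 27  [[BA ⟂ BC ⇒ 2x-10y+86=0] ∩ [|C−(17, 12)|²=104]]
2. C_y = 14  [[BA ⟂ BC ⇒ 2x-10y+86=0] ∩ [|C−(17, 12)|²=104]]
   so C = (27, 14)

C = (27, 14)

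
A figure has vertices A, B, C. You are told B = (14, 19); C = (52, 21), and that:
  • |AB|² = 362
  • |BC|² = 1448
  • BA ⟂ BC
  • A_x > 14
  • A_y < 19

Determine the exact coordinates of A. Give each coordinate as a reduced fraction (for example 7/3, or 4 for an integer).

1. A_x = 15  [[BA ⟂ BC ⇒ 38x+2y-570=0] ∩ [|A−(14, 19)|²=362]]
2. A_y = 0  [[BA ⟂ BC ⇒ 38x+2y-570=0] ∩ [|A−(14, 19)|²=362]]
   so A = (15, 0)

A = (15, 0)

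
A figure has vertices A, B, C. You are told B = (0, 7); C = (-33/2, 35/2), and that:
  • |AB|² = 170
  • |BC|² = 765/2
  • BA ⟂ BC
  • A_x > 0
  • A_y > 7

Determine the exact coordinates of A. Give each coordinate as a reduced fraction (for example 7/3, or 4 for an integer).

A = (7, 18)

1. A_x = 7  [[BA ⟂ BC ⇒ -33/2x+21/2y-147/2=0] ∩ [|A−(0, 7)|²=170]]
2. A_y = 18  [[BA ⟂ BC ⇒ -33/2x+21/2y-147/2=0] ∩ [|A−(0, 7)|²=170]]
   so A = (7, 18)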